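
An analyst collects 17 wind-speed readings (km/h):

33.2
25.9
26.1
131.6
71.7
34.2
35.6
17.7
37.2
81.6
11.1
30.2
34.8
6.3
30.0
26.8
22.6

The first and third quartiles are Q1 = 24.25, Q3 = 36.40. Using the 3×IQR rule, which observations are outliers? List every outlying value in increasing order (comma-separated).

81.6, 131.6

IQR = Q3 − Q1 = 36.40 − 24.25 = 12.15.
Lower fence = Q1 − 3·IQR = 24.25 − 36.45 = -12.20.
Upper fence = Q3 + 3·IQR = 36.40 + 36.45 = 72.85.
81.6 > 72.85 → outlier.
131.6 > 72.85 → outlier.
All remaining values lie within [-12.20, 72.85].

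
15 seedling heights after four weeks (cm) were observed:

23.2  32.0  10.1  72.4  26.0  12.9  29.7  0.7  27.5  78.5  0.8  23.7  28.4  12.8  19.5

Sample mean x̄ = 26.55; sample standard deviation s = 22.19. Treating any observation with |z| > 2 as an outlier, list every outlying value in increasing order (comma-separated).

Cutoffs at x̄ ± 2s: 26.55 ± 2·22.19 = [-17.83, 70.93].
72.4: z = 2.07, |z| > 2 → outlier.
78.5: z = 2.34, |z| > 2 → outlier.
Every other value lies within [-17.83, 70.93].

72.4, 78.5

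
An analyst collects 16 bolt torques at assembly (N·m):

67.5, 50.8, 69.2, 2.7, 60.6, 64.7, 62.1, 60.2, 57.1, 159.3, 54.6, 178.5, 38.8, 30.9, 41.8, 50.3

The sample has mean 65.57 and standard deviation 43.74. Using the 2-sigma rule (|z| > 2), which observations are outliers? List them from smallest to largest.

Cutoffs at x̄ ± 2s: 65.57 ± 2·43.74 = [-21.91, 153.05].
159.3: z = 2.14, |z| > 2 → outlier.
178.5: z = 2.58, |z| > 2 → outlier.
Every other value lies within [-21.91, 153.05].

159.3, 178.5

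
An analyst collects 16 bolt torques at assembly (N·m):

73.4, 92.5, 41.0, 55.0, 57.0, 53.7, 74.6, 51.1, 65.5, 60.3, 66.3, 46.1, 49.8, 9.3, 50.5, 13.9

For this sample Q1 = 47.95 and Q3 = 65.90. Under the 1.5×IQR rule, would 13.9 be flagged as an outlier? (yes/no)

IQR = Q3 − Q1 = 65.90 − 47.95 = 17.95.
Lower fence = Q1 − 1.5·IQR = 47.95 − 26.925 = 21.025.
Upper fence = Q3 + 1.5·IQR = 65.90 + 26.925 = 92.825.
13.9 lies below the lower fence.

yes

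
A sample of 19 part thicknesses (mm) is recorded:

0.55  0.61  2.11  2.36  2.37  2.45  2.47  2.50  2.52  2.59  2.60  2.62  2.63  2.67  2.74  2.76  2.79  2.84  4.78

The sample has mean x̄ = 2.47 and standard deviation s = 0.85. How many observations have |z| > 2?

3

Cutoffs: x̄ ± 2s = [0.77, 4.17].
Outside the cutoffs: 0.55, 0.61, 4.78.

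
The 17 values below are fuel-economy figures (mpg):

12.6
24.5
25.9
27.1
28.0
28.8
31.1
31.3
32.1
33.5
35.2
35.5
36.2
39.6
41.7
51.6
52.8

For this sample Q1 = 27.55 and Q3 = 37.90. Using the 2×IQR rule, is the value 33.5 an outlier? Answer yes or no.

no

IQR = Q3 − Q1 = 37.90 − 27.55 = 10.35.
Lower fence = Q1 − 2·IQR = 27.55 − 20.70 = 6.85.
Upper fence = Q3 + 2·IQR = 37.90 + 20.70 = 58.60.
33.5 lies within [6.85, 58.60].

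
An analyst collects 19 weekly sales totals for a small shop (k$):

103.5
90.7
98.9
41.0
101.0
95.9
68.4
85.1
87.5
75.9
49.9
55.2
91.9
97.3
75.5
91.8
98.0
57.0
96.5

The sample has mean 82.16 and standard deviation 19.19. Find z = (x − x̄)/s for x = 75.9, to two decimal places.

-0.33

z = (75.9 − 82.16) / 19.19 = -0.33.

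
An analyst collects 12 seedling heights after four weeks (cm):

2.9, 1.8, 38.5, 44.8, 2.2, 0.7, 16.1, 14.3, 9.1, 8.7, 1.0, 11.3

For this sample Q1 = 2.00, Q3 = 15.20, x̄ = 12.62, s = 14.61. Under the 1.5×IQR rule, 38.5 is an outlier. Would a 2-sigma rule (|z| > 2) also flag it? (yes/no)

no

z = (38.5 − 12.62) / 14.61 = 1.77.
|z| = 1.77 ≤ 2.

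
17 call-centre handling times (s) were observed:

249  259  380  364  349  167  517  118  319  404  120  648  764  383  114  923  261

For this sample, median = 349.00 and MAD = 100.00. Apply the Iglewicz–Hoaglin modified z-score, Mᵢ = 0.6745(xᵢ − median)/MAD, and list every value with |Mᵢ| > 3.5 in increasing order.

923

|Mᵢ| > 3.5 ⇔ |xᵢ − 349.00| > 3.5·100.00/0.6745 = 518.90.
So outliers lie outside [-169.90, 867.90].
923: M = 3.87 → outlier.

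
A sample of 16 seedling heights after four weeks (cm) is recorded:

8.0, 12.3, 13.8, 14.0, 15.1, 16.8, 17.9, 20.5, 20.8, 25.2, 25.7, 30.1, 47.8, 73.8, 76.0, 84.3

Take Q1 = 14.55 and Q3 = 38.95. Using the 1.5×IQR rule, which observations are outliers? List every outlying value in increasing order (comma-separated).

IQR = Q3 − Q1 = 38.95 − 14.55 = 24.40.
Lower fence = Q1 − 1.5·IQR = 14.55 − 36.60 = -22.05.
Upper fence = Q3 + 1.5·IQR = 38.95 + 36.60 = 75.55.
76.0 > 75.55 → outlier.
84.3 > 75.55 → outlier.
All remaining values lie within [-22.05, 75.55].

76.0, 84.3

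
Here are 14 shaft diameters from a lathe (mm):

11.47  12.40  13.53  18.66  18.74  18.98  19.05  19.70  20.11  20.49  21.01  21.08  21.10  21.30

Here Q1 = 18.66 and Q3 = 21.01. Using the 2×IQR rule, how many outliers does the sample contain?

IQR = 2.35; fences at 18.66 − 4.70 = 13.96 and 21.01 + 4.70 = 25.71.
Outside the cutoffs: 11.47, 12.40, 13.53.

3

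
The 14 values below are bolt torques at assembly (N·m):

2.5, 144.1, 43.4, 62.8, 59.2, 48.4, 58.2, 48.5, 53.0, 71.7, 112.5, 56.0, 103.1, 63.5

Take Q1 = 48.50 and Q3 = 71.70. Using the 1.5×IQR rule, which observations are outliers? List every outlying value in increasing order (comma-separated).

IQR = Q3 − Q1 = 71.70 − 48.50 = 23.20.
Lower fence = Q1 − 1.5·IQR = 48.50 − 34.80 = 13.70.
Upper fence = Q3 + 1.5·IQR = 71.70 + 34.80 = 106.50.
2.5 < 13.70 → outlier.
112.5 > 106.50 → outlier.
144.1 > 106.50 → outlier.
All remaining values lie within [13.70, 106.50].

2.5, 112.5, 144.1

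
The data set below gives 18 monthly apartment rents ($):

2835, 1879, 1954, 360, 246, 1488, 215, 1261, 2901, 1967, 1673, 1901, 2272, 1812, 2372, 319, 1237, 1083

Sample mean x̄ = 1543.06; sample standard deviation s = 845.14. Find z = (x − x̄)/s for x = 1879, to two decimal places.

z = (1879 − 1543.06) / 845.14 = 0.40.

0.40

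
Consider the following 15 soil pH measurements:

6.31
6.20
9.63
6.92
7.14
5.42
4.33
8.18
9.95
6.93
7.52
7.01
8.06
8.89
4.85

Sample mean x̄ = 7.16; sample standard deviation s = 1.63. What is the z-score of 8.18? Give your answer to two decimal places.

z = (8.18 − 7.16) / 1.63 = 0.63.

0.63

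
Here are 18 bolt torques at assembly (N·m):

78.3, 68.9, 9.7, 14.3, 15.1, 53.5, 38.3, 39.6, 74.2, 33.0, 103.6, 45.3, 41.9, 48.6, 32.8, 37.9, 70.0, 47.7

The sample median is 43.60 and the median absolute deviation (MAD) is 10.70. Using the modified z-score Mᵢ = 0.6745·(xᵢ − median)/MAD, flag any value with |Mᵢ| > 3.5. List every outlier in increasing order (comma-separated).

|Mᵢ| > 3.5 ⇔ |xᵢ − 43.60| > 3.5·10.70/0.6745 = 55.52.
So outliers lie outside [-11.92, 99.12].
103.6: M = 3.78 → outlier.

103.6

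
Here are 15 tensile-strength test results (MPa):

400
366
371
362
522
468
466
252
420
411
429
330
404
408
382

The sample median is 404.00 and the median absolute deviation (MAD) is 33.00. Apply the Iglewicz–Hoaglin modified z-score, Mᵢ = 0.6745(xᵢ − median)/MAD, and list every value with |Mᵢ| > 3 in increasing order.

252

|Mᵢ| > 3 ⇔ |xᵢ − 404.00| > 3·33.00/0.6745 = 146.78.
So outliers lie outside [257.22, 550.78].
252: M = -3.11 → outlier.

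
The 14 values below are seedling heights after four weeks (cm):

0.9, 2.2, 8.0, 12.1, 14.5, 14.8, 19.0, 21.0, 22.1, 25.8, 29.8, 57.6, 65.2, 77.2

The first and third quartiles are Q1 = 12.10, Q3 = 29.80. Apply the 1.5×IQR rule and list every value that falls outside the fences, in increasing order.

IQR = Q3 − Q1 = 29.80 − 12.10 = 17.70.
Lower fence = Q1 − 1.5·IQR = 12.10 − 26.55 = -14.45.
Upper fence = Q3 + 1.5·IQR = 29.80 + 26.55 = 56.35.
57.6 > 56.35 → outlier.
65.2 > 56.35 → outlier.
77.2 > 56.35 → outlier.
All remaining values lie within [-14.45, 56.35].

57.6, 65.2, 77.2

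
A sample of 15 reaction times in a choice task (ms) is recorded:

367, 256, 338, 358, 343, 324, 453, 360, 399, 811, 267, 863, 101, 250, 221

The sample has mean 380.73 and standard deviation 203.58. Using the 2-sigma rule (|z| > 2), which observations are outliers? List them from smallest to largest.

811, 863

Cutoffs at x̄ ± 2s: 380.73 ± 2·203.58 = [-26.43, 787.89].
811: z = 2.11, |z| > 2 → outlier.
863: z = 2.37, |z| > 2 → outlier.
Every other value lies within [-26.43, 787.89].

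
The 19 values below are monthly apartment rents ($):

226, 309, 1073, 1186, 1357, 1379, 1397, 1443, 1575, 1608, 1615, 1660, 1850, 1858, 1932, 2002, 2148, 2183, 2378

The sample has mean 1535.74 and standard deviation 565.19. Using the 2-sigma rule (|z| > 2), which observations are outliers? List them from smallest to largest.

Cutoffs at x̄ ± 2s: 1535.74 ± 2·565.19 = [405.36, 2666.12].
226: z = -2.32, |z| > 2 → outlier.
309: z = -2.17, |z| > 2 → outlier.
Every other value lies within [405.36, 2666.12].

226, 309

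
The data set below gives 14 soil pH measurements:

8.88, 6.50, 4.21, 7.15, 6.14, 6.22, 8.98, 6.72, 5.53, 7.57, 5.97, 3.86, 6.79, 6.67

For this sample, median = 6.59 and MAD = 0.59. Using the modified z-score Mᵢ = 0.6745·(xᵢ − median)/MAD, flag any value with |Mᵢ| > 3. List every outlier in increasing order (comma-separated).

|Mᵢ| > 3 ⇔ |xᵢ − 6.59| > 3·0.59/0.6745 = 2.62.
So outliers lie outside [3.97, 9.21].
3.86: M = -3.12 → outlier.

3.86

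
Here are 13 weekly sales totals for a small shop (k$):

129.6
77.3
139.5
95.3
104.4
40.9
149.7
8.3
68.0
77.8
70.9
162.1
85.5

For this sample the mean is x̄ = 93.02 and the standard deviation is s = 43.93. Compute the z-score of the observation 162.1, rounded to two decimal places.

1.57

z = (162.1 − 93.02) / 43.93 = 1.57.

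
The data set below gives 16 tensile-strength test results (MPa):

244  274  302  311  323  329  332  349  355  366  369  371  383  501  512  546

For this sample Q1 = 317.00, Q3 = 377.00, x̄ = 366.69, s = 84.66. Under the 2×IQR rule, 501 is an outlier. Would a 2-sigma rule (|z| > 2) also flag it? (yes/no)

no

z = (501 − 366.69) / 84.66 = 1.59.
|z| = 1.59 ≤ 2.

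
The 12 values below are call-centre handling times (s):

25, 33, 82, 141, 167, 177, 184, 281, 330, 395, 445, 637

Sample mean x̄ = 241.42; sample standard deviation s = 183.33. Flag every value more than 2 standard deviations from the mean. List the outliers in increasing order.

Cutoffs at x̄ ± 2s: 241.42 ± 2·183.33 = [-125.24, 608.08].
637: z = 2.16, |z| > 2 → outlier.
Every other value lies within [-125.24, 608.08].

637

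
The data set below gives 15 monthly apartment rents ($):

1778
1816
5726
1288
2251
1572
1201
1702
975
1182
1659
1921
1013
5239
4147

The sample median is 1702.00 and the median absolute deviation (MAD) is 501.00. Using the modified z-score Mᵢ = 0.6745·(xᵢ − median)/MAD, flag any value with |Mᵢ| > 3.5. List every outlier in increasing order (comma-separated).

5239, 5726

|Mᵢ| > 3.5 ⇔ |xᵢ − 1702.00| > 3.5·501.00/0.6745 = 2599.70.
So outliers lie outside [-897.70, 4301.70].
5239: M = 4.76 → outlier.
5726: M = 5.42 → outlier.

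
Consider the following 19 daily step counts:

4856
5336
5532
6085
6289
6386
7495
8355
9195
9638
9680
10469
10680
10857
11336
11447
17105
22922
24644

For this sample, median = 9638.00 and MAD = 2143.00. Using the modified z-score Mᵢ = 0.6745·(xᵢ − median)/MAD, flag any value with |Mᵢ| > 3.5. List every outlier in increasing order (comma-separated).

22922, 24644

|Mᵢ| > 3.5 ⇔ |xᵢ − 9638.00| > 3.5·2143.00/0.6745 = 11120.09.
So outliers lie outside [-1482.09, 20758.09].
22922: M = 4.18 → outlier.
24644: M = 4.72 → outlier.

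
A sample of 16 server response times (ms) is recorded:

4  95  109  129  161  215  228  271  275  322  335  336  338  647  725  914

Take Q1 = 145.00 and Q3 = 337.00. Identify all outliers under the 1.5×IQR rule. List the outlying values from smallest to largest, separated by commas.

IQR = Q3 − Q1 = 337.00 − 145.00 = 192.00.
Lower fence = Q1 − 1.5·IQR = 145.00 − 288.00 = -143.00.
Upper fence = Q3 + 1.5·IQR = 337.00 + 288.00 = 625.00.
647 > 625.00 → outlier.
725 > 625.00 → outlier.
914 > 625.00 → outlier.
All remaining values lie within [-143.00, 625.00].

647, 725, 914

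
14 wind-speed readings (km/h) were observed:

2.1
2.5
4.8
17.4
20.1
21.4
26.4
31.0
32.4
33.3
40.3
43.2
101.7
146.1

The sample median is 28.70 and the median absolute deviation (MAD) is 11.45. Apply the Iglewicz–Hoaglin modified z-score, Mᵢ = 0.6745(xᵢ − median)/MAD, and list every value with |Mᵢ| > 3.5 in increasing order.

101.7, 146.1

|Mᵢ| > 3.5 ⇔ |xᵢ − 28.70| > 3.5·11.45/0.6745 = 59.41.
So outliers lie outside [-30.71, 88.11].
101.7: M = 4.30 → outlier.
146.1: M = 6.92 → outlier.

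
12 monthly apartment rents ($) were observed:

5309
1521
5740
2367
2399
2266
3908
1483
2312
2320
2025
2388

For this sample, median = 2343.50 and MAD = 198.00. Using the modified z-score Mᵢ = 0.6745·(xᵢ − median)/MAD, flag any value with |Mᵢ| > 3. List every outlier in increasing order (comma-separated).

|Mᵢ| > 3 ⇔ |xᵢ − 2343.50| > 3·198.00/0.6745 = 880.65.
So outliers lie outside [1462.85, 3224.15].
3908: M = 5.33 → outlier.
5309: M = 10.10 → outlier.
5740: M = 11.57 → outlier.

3908, 5309, 5740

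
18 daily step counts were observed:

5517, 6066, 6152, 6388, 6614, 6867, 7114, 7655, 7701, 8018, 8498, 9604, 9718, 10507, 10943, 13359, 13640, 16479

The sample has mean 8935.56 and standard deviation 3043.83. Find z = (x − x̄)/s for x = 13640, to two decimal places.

1.55

z = (13640 − 8935.56) / 3043.83 = 1.55.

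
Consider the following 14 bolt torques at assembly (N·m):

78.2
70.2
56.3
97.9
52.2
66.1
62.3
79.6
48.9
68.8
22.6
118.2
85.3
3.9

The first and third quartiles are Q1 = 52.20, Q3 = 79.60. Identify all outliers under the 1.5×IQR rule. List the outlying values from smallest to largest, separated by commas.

IQR = Q3 − Q1 = 79.60 − 52.20 = 27.40.
Lower fence = Q1 − 1.5·IQR = 52.20 − 41.10 = 11.10.
Upper fence = Q3 + 1.5·IQR = 79.60 + 41.10 = 120.70.
3.9 < 11.10 → outlier.
All remaining values lie within [11.10, 120.70].

3.9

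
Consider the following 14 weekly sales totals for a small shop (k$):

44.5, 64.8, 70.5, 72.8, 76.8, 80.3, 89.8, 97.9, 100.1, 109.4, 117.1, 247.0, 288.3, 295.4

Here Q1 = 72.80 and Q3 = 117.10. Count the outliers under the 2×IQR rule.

3

IQR = 44.30; fences at 72.80 − 88.60 = -15.80 and 117.10 + 88.60 = 205.70.
Outside the cutoffs: 247.0, 288.3, 295.4.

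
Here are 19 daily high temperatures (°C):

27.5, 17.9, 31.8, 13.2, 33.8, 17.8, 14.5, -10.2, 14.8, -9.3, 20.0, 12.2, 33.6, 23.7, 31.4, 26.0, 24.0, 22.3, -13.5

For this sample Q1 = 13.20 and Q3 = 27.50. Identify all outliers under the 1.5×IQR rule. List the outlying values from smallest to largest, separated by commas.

IQR = Q3 − Q1 = 27.50 − 13.20 = 14.30.
Lower fence = Q1 − 1.5·IQR = 13.20 − 21.45 = -8.25.
Upper fence = Q3 + 1.5·IQR = 27.50 + 21.45 = 48.95.
-13.5 < -8.25 → outlier.
-10.2 < -8.25 → outlier.
-9.3 < -8.25 → outlier.
All remaining values lie within [-8.25, 48.95].

-13.5, -10.2, -9.3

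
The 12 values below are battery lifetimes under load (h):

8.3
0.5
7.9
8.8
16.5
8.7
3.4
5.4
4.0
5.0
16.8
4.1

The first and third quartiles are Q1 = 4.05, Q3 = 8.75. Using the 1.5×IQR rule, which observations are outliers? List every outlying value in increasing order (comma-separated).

IQR = Q3 − Q1 = 8.75 − 4.05 = 4.70.
Lower fence = Q1 − 1.5·IQR = 4.05 − 7.05 = -3.00.
Upper fence = Q3 + 1.5·IQR = 8.75 + 7.05 = 15.80.
16.5 > 15.80 → outlier.
16.8 > 15.80 → outlier.
All remaining values lie within [-3.00, 15.80].

16.5, 16.8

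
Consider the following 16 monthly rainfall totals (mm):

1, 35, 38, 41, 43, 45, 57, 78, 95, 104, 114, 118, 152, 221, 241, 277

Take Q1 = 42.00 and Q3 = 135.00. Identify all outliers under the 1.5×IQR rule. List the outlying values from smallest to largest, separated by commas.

277

IQR = Q3 − Q1 = 135.00 − 42.00 = 93.00.
Lower fence = Q1 − 1.5·IQR = 42.00 − 139.50 = -97.50.
Upper fence = Q3 + 1.5·IQR = 135.00 + 139.50 = 274.50.
277 > 274.50 → outlier.
All remaining values lie within [-97.50, 274.50].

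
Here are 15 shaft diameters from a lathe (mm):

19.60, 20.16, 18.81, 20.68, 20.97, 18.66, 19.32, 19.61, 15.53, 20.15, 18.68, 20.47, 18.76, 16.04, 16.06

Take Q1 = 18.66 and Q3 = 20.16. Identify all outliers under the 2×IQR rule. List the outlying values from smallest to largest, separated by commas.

15.53

IQR = Q3 − Q1 = 20.16 − 18.66 = 1.50.
Lower fence = Q1 − 2·IQR = 18.66 − 3.00 = 15.66.
Upper fence = Q3 + 2·IQR = 20.16 + 3.00 = 23.16.
15.53 < 15.66 → outlier.
All remaining values lie within [15.66, 23.16].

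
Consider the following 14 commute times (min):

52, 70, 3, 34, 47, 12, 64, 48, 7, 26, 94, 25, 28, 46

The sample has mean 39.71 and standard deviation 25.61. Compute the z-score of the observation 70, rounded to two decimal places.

z = (70 − 39.71) / 25.61 = 1.18.

1.18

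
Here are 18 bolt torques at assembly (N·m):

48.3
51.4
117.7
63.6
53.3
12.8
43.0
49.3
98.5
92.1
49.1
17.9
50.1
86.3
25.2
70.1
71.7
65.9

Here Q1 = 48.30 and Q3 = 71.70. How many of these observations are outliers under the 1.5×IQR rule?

2

IQR = 23.40; fences at 48.30 − 35.10 = 13.20 and 71.70 + 35.10 = 106.80.
Outside the cutoffs: 12.8, 117.7.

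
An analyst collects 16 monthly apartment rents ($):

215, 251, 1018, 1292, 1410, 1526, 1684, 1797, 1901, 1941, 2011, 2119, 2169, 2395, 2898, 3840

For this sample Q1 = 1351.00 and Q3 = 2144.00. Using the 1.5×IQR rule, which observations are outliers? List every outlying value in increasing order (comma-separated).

IQR = Q3 − Q1 = 2144.00 − 1351.00 = 793.00.
Lower fence = Q1 − 1.5·IQR = 1351.00 − 1189.50 = 161.50.
Upper fence = Q3 + 1.5·IQR = 2144.00 + 1189.50 = 3333.50.
3840 > 3333.50 → outlier.
All remaining values lie within [161.50, 3333.50].

3840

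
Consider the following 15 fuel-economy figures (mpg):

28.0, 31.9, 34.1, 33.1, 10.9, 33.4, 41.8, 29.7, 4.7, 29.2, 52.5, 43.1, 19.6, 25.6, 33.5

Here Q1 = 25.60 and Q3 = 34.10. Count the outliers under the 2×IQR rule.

2

IQR = 8.50; fences at 25.60 − 17.00 = 8.60 and 34.10 + 17.00 = 51.10.
Outside the cutoffs: 4.7, 52.5.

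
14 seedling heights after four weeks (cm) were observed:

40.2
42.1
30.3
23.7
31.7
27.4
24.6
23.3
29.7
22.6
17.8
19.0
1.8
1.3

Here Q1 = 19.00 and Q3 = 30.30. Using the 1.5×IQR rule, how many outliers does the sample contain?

2

IQR = 11.30; fences at 19.00 − 16.95 = 2.05 and 30.30 + 16.95 = 47.25.
Outside the cutoffs: 1.3, 1.8.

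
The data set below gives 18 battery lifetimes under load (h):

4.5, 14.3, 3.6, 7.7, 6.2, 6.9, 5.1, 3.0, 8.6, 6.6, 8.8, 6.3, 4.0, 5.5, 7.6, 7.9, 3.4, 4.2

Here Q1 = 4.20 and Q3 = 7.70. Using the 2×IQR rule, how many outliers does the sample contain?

IQR = 3.50; fences at 4.20 − 7.00 = -2.80 and 7.70 + 7.00 = 14.70.
Every value lies within the cutoffs.

0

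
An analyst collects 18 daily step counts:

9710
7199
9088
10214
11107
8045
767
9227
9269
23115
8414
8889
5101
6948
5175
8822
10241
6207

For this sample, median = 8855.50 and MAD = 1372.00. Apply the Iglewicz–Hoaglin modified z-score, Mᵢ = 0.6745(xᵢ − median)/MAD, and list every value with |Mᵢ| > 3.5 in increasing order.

|Mᵢ| > 3.5 ⇔ |xᵢ − 8855.50| > 3.5·1372.00/0.6745 = 7119.35.
So outliers lie outside [1736.15, 15974.85].
767: M = -3.98 → outlier.
23115: M = 7.01 → outlier.

767, 23115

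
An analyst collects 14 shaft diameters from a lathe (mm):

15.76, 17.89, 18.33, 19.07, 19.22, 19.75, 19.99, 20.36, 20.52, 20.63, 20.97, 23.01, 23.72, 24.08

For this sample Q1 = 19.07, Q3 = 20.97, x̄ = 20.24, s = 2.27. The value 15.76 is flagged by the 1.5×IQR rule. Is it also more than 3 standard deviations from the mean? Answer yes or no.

z = (15.76 − 20.24) / 2.27 = -1.97.
|z| = 1.97 ≤ 3.

no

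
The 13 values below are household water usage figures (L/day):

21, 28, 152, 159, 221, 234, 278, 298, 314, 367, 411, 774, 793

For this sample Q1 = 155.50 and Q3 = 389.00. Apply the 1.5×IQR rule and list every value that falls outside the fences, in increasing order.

774, 793

IQR = Q3 − Q1 = 389.00 − 155.50 = 233.50.
Lower fence = Q1 − 1.5·IQR = 155.50 − 350.25 = -194.75.
Upper fence = Q3 + 1.5·IQR = 389.00 + 350.25 = 739.25.
774 > 739.25 → outlier.
793 > 739.25 → outlier.
All remaining values lie within [-194.75, 739.25].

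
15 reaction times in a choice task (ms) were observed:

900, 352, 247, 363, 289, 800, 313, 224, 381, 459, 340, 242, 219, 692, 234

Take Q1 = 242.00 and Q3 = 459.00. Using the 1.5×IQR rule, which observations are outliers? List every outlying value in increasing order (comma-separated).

IQR = Q3 − Q1 = 459.00 − 242.00 = 217.00.
Lower fence = Q1 − 1.5·IQR = 242.00 − 325.50 = -83.50.
Upper fence = Q3 + 1.5·IQR = 459.00 + 325.50 = 784.50.
800 > 784.50 → outlier.
900 > 784.50 → outlier.
All remaining values lie within [-83.50, 784.50].

800, 900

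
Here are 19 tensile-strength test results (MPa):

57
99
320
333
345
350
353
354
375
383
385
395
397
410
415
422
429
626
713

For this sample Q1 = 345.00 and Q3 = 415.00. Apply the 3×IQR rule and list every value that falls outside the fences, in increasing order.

IQR = Q3 − Q1 = 415.00 − 345.00 = 70.00.
Lower fence = Q1 − 3·IQR = 345.00 − 210.00 = 135.00.
Upper fence = Q3 + 3·IQR = 415.00 + 210.00 = 625.00.
57 < 135.00 → outlier.
99 < 135.00 → outlier.
626 > 625.00 → outlier.
713 > 625.00 → outlier.
All remaining values lie within [135.00, 625.00].

57, 99, 626, 713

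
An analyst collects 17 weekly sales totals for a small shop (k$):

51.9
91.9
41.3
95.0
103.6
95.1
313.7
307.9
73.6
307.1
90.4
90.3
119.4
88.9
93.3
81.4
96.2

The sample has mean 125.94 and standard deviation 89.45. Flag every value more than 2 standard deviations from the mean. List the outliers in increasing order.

307.1, 307.9, 313.7

Cutoffs at x̄ ± 2s: 125.94 ± 2·89.45 = [-52.96, 304.84].
307.1: z = 2.03, |z| > 2 → outlier.
307.9: z = 2.03, |z| > 2 → outlier.
313.7: z = 2.10, |z| > 2 → outlier.
Every other value lies within [-52.96, 304.84].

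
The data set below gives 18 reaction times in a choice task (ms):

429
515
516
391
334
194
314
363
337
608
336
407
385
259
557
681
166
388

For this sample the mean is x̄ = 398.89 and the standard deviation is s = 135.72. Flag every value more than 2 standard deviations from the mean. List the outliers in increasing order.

Cutoffs at x̄ ± 2s: 398.89 ± 2·135.72 = [127.45, 670.33].
681: z = 2.08, |z| > 2 → outlier.
Every other value lies within [127.45, 670.33].

681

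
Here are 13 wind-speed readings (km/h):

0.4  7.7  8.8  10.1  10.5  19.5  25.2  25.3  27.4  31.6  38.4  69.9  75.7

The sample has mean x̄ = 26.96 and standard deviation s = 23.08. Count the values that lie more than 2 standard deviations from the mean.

1

Cutoffs: x̄ ± 2s = [-19.20, 73.12].
Outside the cutoffs: 75.7.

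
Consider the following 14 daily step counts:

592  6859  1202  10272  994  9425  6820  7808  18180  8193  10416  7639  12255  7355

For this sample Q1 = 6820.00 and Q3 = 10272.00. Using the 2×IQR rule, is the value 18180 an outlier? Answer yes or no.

IQR = Q3 − Q1 = 10272.00 − 6820.00 = 3452.00.
Lower fence = Q1 − 2·IQR = 6820.00 − 6904.00 = -84.00.
Upper fence = Q3 + 2·IQR = 10272.00 + 6904.00 = 17176.00.
18180 lies above the upper fence.

yes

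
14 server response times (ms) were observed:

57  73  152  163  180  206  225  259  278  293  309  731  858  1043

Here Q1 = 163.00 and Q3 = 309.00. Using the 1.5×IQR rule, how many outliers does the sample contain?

IQR = 146.00; fences at 163.00 − 219.00 = -56.00 and 309.00 + 219.00 = 528.00.
Outside the cutoffs: 731, 858, 1043.

3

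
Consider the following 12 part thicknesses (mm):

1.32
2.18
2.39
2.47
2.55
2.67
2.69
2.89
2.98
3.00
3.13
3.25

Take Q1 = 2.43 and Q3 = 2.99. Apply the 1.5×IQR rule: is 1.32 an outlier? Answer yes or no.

IQR = Q3 − Q1 = 2.99 − 2.43 = 0.56.
Lower fence = Q1 − 1.5·IQR = 2.43 − 0.84 = 1.59.
Upper fence = Q3 + 1.5·IQR = 2.99 + 0.84 = 3.83.
1.32 lies below the lower fence.

yes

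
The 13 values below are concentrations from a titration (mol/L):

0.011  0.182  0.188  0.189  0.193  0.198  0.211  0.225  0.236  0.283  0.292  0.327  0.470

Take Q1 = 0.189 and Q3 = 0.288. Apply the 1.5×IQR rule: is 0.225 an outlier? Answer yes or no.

IQR = Q3 − Q1 = 0.288 − 0.189 = 0.099.
Lower fence = Q1 − 1.5·IQR = 0.189 − 0.1485 = 0.0405.
Upper fence = Q3 + 1.5·IQR = 0.288 + 0.1485 = 0.4365.
0.225 lies within [0.0405, 0.4365].

no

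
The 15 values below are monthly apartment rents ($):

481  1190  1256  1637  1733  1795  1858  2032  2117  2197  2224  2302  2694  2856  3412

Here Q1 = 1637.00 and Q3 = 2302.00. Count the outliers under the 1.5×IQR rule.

IQR = 665.00; fences at 1637.00 − 997.50 = 639.50 and 2302.00 + 997.50 = 3299.50.
Outside the cutoffs: 481, 3412.

2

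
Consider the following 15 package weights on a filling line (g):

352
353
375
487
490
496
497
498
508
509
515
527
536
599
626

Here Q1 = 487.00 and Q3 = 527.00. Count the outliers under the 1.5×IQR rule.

5

IQR = 40.00; fences at 487.00 − 60.00 = 427.00 and 527.00 + 60.00 = 587.00.
Outside the cutoffs: 352, 353, 375, 599, 626.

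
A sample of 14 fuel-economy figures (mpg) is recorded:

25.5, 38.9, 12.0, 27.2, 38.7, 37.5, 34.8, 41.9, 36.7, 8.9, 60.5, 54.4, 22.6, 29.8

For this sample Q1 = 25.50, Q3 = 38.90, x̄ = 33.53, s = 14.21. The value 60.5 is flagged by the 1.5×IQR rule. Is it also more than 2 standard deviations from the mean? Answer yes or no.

z = (60.5 − 33.53) / 14.21 = 1.90.
|z| = 1.90 ≤ 2.

no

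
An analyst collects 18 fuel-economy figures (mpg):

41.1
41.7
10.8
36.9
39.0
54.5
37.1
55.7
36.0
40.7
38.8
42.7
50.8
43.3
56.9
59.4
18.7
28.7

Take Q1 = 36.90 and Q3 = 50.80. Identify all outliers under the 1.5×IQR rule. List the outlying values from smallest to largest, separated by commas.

10.8

IQR = Q3 − Q1 = 50.80 − 36.90 = 13.90.
Lower fence = Q1 − 1.5·IQR = 36.90 − 20.85 = 16.05.
Upper fence = Q3 + 1.5·IQR = 50.80 + 20.85 = 71.65.
10.8 < 16.05 → outlier.
All remaining values lie within [16.05, 71.65].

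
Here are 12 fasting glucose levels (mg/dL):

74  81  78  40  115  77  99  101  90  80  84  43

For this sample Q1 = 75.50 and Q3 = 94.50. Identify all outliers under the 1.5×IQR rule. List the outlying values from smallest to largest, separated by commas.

40, 43

IQR = Q3 − Q1 = 94.50 − 75.50 = 19.00.
Lower fence = Q1 − 1.5·IQR = 75.50 − 28.50 = 47.00.
Upper fence = Q3 + 1.5·IQR = 94.50 + 28.50 = 123.00.
40 < 47.00 → outlier.
43 < 47.00 → outlier.
All remaining values lie within [47.00, 123.00].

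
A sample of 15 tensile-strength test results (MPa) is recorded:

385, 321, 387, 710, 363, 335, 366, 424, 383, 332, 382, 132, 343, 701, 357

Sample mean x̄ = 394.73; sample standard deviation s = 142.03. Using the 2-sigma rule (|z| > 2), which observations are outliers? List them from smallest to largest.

Cutoffs at x̄ ± 2s: 394.73 ± 2·142.03 = [110.67, 678.79].
701: z = 2.16, |z| > 2 → outlier.
710: z = 2.22, |z| > 2 → outlier.
Every other value lies within [110.67, 678.79].

701, 710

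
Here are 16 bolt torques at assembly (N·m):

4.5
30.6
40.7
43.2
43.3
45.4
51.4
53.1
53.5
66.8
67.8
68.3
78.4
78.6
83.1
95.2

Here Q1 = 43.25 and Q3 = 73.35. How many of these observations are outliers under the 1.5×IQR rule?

IQR = 30.10; fences at 43.25 − 45.15 = -1.90 and 73.35 + 45.15 = 118.50.
Every value lies within the cutoffs.

0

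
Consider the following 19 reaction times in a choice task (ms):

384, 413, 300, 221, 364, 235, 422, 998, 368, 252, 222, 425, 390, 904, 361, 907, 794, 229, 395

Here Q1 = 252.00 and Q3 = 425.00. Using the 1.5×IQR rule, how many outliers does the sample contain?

4

IQR = 173.00; fences at 252.00 − 259.50 = -7.50 and 425.00 + 259.50 = 684.50.
Outside the cutoffs: 794, 904, 907, 998.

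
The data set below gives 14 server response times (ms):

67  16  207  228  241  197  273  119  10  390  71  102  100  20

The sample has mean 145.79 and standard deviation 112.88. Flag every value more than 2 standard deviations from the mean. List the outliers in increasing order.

390

Cutoffs at x̄ ± 2s: 145.79 ± 2·112.88 = [-79.97, 371.55].
390: z = 2.16, |z| > 2 → outlier.
Every other value lies within [-79.97, 371.55].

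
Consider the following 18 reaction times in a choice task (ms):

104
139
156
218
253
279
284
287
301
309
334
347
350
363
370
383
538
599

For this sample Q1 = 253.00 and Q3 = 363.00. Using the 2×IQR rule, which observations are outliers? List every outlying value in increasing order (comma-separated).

599

IQR = Q3 − Q1 = 363.00 − 253.00 = 110.00.
Lower fence = Q1 − 2·IQR = 253.00 − 220.00 = 33.00.
Upper fence = Q3 + 2·IQR = 363.00 + 220.00 = 583.00.
599 > 583.00 → outlier.
All remaining values lie within [33.00, 583.00].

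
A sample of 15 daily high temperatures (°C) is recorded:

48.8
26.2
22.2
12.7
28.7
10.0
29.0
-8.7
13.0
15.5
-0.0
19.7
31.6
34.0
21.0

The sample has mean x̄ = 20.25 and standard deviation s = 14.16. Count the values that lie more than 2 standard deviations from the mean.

Cutoffs: x̄ ± 2s = [-8.07, 48.57].
Outside the cutoffs: -8.7, 48.8.

2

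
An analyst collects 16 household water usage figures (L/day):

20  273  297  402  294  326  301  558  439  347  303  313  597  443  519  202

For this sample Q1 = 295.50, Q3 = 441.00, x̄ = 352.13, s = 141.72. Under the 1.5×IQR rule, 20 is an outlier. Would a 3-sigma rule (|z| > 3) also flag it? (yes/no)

z = (20 − 352.13) / 141.72 = -2.34.
|z| = 2.34 ≤ 3.

no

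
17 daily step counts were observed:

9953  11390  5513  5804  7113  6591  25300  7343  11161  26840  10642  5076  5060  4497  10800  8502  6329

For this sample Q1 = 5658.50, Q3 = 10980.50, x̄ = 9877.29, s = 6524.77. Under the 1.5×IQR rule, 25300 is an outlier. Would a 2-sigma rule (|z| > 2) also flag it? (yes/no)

yes

z = (25300 − 9877.29) / 6524.77 = 2.36.
|z| = 2.36 > 2.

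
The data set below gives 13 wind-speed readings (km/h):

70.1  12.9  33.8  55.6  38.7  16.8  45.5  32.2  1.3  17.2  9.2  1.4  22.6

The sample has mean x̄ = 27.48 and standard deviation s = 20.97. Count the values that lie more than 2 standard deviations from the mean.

Cutoffs: x̄ ± 2s = [-14.46, 69.42].
Outside the cutoffs: 70.1.

1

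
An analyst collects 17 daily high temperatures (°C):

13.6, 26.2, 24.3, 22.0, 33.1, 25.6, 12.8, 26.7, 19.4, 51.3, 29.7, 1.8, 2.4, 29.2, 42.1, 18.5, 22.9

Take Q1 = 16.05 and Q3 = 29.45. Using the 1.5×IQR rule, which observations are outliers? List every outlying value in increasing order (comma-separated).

51.3

IQR = Q3 − Q1 = 29.45 − 16.05 = 13.40.
Lower fence = Q1 − 1.5·IQR = 16.05 − 20.10 = -4.05.
Upper fence = Q3 + 1.5·IQR = 29.45 + 20.10 = 49.55.
51.3 > 49.55 → outlier.
All remaining values lie within [-4.05, 49.55].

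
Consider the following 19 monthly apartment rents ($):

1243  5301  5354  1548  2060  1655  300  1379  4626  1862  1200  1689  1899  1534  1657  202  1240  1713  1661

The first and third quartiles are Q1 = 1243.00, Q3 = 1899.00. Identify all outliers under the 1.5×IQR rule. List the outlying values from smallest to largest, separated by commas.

202, 4626, 5301, 5354

IQR = Q3 − Q1 = 1899.00 − 1243.00 = 656.00.
Lower fence = Q1 − 1.5·IQR = 1243.00 − 984.00 = 259.00.
Upper fence = Q3 + 1.5·IQR = 1899.00 + 984.00 = 2883.00.
202 < 259.00 → outlier.
4626 > 2883.00 → outlier.
5301 > 2883.00 → outlier.
5354 > 2883.00 → outlier.
All remaining values lie within [259.00, 2883.00].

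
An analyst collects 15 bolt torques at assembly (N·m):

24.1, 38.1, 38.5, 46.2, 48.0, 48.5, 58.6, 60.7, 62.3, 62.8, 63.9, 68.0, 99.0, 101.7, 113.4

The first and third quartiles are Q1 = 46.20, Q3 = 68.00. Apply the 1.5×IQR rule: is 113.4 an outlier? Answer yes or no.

yes

IQR = Q3 − Q1 = 68.00 − 46.20 = 21.80.
Lower fence = Q1 − 1.5·IQR = 46.20 − 32.70 = 13.50.
Upper fence = Q3 + 1.5·IQR = 68.00 + 32.70 = 100.70.
113.4 lies above the upper fence.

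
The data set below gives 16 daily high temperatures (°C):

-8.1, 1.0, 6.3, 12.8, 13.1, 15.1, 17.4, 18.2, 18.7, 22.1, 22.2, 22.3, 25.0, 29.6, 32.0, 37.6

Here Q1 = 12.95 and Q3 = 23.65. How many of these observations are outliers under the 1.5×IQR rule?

1

IQR = 10.70; fences at 12.95 − 16.05 = -3.10 and 23.65 + 16.05 = 39.70.
Outside the cutoffs: -8.1.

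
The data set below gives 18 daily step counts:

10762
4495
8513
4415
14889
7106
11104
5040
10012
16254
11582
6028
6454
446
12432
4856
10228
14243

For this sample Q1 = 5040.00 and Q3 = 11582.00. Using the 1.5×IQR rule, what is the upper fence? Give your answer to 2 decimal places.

IQR = Q3 − Q1 = 11582.00 − 5040.00 = 6542.00.
Lower fence = Q1 − 1.5·IQR = 5040.00 − 9813.00 = -4773.00.
Upper fence = Q3 + 1.5·IQR = 11582.00 + 9813.00 = 21395.00.

21395.00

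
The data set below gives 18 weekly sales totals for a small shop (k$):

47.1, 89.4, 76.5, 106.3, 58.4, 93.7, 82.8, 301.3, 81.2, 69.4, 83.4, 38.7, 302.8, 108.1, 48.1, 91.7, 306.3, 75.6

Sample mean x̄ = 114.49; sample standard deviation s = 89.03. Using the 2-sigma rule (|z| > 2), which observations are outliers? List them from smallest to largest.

301.3, 302.8, 306.3

Cutoffs at x̄ ± 2s: 114.49 ± 2·89.03 = [-63.57, 292.55].
301.3: z = 2.10, |z| > 2 → outlier.
302.8: z = 2.12, |z| > 2 → outlier.
306.3: z = 2.15, |z| > 2 → outlier.
Every other value lies within [-63.57, 292.55].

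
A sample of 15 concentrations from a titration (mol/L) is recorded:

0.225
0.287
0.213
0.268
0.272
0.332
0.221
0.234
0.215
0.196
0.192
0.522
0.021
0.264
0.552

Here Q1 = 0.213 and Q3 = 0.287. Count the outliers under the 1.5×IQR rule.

IQR = 0.074; fences at 0.213 − 0.111 = 0.102 and 0.287 + 0.111 = 0.398.
Outside the cutoffs: 0.021, 0.522, 0.552.

3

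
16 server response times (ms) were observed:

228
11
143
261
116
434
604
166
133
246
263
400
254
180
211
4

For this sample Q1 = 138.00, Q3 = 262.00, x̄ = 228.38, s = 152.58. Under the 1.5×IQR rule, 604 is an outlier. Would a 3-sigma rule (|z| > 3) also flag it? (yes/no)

no

z = (604 − 228.38) / 152.58 = 2.46.
|z| = 2.46 ≤ 3.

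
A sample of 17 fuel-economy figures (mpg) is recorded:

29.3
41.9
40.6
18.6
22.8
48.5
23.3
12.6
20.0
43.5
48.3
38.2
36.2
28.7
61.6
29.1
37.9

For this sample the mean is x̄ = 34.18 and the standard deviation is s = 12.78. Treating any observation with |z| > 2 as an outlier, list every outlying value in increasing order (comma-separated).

Cutoffs at x̄ ± 2s: 34.18 ± 2·12.78 = [8.62, 59.74].
61.6: z = 2.15, |z| > 2 → outlier.
Every other value lies within [8.62, 59.74].

61.6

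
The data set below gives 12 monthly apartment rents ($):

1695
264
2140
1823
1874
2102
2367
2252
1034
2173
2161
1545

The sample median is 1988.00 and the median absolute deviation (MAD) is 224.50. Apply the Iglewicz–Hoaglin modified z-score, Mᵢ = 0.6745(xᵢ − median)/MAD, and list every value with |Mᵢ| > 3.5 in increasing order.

|Mᵢ| > 3.5 ⇔ |xᵢ − 1988.00| > 3.5·224.50/0.6745 = 1164.94.
So outliers lie outside [823.06, 3152.94].
264: M = -5.18 → outlier.

264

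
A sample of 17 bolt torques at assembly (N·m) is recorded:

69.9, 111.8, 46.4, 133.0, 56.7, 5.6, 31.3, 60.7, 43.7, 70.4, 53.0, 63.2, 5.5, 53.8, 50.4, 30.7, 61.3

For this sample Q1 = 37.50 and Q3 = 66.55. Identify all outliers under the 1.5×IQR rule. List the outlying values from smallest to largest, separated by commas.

IQR = Q3 − Q1 = 66.55 − 37.50 = 29.05.
Lower fence = Q1 − 1.5·IQR = 37.50 − 43.575 = -6.075.
Upper fence = Q3 + 1.5·IQR = 66.55 + 43.575 = 110.125.
111.8 > 110.125 → outlier.
133.0 > 110.125 → outlier.
All remaining values lie within [-6.075, 110.125].

111.8, 133.0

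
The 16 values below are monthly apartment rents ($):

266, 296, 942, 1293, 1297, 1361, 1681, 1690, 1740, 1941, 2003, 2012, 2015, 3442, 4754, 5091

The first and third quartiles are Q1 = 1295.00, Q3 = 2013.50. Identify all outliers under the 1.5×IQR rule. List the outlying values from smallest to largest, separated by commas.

IQR = Q3 − Q1 = 2013.50 − 1295.00 = 718.50.
Lower fence = Q1 − 1.5·IQR = 1295.00 − 1077.75 = 217.25.
Upper fence = Q3 + 1.5·IQR = 2013.50 + 1077.75 = 3091.25.
3442 > 3091.25 → outlier.
4754 > 3091.25 → outlier.
5091 > 3091.25 → outlier.
All remaining values lie within [217.25, 3091.25].

3442, 4754, 5091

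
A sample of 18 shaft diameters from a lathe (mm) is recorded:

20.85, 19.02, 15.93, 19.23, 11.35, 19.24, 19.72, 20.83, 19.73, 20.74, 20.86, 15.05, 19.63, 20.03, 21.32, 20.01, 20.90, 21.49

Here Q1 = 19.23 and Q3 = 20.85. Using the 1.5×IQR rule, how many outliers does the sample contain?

IQR = 1.62; fences at 19.23 − 2.43 = 16.80 and 20.85 + 2.43 = 23.28.
Outside the cutoffs: 11.35, 15.05, 15.93.

3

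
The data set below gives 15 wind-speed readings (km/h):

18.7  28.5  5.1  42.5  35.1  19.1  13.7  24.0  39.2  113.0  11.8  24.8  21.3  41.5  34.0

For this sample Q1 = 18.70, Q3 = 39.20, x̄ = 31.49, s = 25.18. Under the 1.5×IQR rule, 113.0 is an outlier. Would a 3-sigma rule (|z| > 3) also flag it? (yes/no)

z = (113.0 − 31.49) / 25.18 = 3.24.
|z| = 3.24 > 3.

yes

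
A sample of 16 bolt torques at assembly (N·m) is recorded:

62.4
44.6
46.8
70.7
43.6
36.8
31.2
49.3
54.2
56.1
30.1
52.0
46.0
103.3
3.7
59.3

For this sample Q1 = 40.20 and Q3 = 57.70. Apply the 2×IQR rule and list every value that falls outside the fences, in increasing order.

IQR = Q3 − Q1 = 57.70 − 40.20 = 17.50.
Lower fence = Q1 − 2·IQR = 40.20 − 35.00 = 5.20.
Upper fence = Q3 + 2·IQR = 57.70 + 35.00 = 92.70.
3.7 < 5.20 → outlier.
103.3 > 92.70 → outlier.
All remaining values lie within [5.20, 92.70].

3.7, 103.3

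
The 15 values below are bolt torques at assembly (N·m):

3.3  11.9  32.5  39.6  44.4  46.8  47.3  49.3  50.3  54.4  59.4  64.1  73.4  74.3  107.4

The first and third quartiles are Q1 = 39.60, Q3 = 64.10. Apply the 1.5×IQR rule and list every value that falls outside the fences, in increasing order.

107.4

IQR = Q3 − Q1 = 64.10 − 39.60 = 24.50.
Lower fence = Q1 − 1.5·IQR = 39.60 − 36.75 = 2.85.
Upper fence = Q3 + 1.5·IQR = 64.10 + 36.75 = 100.85.
107.4 > 100.85 → outlier.
All remaining values lie within [2.85, 100.85].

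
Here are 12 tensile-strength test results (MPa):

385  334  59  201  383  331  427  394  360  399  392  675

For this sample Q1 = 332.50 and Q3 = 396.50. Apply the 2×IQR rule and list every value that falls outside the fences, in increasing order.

IQR = Q3 − Q1 = 396.50 − 332.50 = 64.00.
Lower fence = Q1 − 2·IQR = 332.50 − 128.00 = 204.50.
Upper fence = Q3 + 2·IQR = 396.50 + 128.00 = 524.50.
59 < 204.50 → outlier.
201 < 204.50 → outlier.
675 > 524.50 → outlier.
All remaining values lie within [204.50, 524.50].

59, 201, 675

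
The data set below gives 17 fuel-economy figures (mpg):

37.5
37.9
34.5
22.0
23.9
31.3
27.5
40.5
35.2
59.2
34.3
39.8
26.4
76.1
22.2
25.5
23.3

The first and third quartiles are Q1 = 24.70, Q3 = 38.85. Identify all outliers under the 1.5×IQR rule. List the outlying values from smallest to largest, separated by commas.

76.1

IQR = Q3 − Q1 = 38.85 − 24.70 = 14.15.
Lower fence = Q1 − 1.5·IQR = 24.70 − 21.225 = 3.475.
Upper fence = Q3 + 1.5·IQR = 38.85 + 21.225 = 60.075.
76.1 > 60.075 → outlier.
All remaining values lie within [3.475, 60.075].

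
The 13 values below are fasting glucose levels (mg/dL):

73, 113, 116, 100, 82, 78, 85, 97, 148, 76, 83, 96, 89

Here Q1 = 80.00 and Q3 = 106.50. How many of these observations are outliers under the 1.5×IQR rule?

1

IQR = 26.50; fences at 80.00 − 39.75 = 40.25 and 106.50 + 39.75 = 146.25.
Outside the cutoffs: 148.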